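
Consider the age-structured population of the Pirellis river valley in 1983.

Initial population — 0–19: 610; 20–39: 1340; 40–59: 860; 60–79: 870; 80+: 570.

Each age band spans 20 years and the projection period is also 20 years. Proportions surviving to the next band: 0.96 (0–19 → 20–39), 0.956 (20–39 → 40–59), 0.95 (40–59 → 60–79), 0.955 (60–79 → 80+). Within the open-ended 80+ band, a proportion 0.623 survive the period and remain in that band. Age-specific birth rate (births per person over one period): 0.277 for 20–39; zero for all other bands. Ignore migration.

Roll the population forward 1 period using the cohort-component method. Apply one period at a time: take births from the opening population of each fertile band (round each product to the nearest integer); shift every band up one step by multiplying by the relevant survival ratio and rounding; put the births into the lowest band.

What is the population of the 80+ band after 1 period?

1186

(Groups numbered youngest = 1 to oldest = 5.)
— Period 1 —
Births: 1340 × 0.277 = 371
Group 2: 610 × 0.96 = 586
Group 3: 1340 × 0.956 = 1281
Group 4: 860 × 0.95 = 817
Group 5: 870 × 0.955 + 570 × 0.623 = 831 + 355 = 1186
Population now: 0–19=371, 20–39=586, 40–59=1281, 60–79=817, 80+=1186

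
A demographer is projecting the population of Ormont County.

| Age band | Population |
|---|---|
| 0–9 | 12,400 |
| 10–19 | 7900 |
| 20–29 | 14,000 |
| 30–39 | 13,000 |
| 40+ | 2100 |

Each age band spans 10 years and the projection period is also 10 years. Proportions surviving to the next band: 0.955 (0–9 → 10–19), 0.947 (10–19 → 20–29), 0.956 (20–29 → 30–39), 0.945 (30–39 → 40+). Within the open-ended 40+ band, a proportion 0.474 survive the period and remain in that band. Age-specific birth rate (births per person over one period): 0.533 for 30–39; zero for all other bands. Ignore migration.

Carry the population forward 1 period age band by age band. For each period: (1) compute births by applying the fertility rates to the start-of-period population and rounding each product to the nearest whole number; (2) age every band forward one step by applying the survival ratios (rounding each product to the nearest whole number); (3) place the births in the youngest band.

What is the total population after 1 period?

52916

(Bands numbered youngest = 1 to oldest = 5.)
Period 1:
Births: 13000 * 0.533 = 6929
Band 2: 12400 * 0.955 = 11842
Band 3: 7900 * 0.947 = 7481
Band 4: 14000 * 0.956 = 13384
Band 5: 13000 * 0.945 + 2100 * 0.474 = 12285 + 995 = 13280
End of period: [6929, 11842, 7481, 13384, 13280]
Total after period 1: 6929 + 11842 + 7481 + 13384 + 13280 = 52916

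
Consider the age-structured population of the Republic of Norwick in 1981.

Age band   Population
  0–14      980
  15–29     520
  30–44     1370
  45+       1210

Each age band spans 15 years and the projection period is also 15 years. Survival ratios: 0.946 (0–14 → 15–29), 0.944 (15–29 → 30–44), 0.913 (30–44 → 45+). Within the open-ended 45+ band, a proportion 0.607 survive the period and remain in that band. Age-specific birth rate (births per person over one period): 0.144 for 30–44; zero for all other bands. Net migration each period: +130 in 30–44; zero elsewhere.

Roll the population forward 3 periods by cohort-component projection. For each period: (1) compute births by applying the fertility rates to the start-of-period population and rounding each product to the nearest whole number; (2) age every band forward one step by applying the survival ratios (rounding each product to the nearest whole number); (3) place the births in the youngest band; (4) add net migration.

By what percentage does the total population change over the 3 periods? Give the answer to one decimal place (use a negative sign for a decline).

-38.0

Numbering the groups 1..4 from youngest to oldest:
After projecting period 1:
Births: 1370 × 0.144 = 197
Group 2: 980 × 0.946 = 927
Group 3: 520 × 0.944 = 491
Group 4: 1370 × 0.913 + 1210 × 0.607 = 1251 + 734 = 1985
Net migration: Group 3 + 130 → 621
Giving 197 / 927 / 621 / 1985.
After projecting period 2:
Births: 621 × 0.144 = 89
Group 2: 197 × 0.946 = 186
Group 3: 927 × 0.944 = 875
Group 4: 621 × 0.913 + 1985 × 0.607 = 567 + 1205 = 1772
Net migration: Group 3 + 130 → 1005
Giving 89 / 186 / 1005 / 1772.
After projecting period 3:
Births: 1005 × 0.144 = 145
Group 2: 89 × 0.946 = 84
Group 3: 186 × 0.944 = 176
Group 4: 1005 × 0.913 + 1772 × 0.607 = 918 + 1076 = 1994
Net migration: Group 3 + 130 → 306
Giving 145 / 84 / 306 / 1994.
Total: 4080 → 2529; change = -1551; percentage change = -38.0%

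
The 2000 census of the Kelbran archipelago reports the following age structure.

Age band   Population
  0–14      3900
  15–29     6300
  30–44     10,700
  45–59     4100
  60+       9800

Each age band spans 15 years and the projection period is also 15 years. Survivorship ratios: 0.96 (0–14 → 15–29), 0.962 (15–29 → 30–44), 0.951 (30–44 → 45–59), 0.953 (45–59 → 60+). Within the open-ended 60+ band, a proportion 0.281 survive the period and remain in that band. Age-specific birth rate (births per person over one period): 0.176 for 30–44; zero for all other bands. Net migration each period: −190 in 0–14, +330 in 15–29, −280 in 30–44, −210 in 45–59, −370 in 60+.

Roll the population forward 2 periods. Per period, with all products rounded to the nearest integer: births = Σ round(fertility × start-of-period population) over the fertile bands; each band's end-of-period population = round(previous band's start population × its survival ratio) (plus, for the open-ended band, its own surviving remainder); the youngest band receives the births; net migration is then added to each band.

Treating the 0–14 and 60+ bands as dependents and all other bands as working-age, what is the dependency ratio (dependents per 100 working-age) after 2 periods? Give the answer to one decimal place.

Period 1:
Births: 10700 * 0.176 = 1883
15–29: 3900 * 0.96 = 3744
30–44: 6300 * 0.962 = 6061
45–59: 10700 * 0.951 = 10176
60+: 4100 * 0.953 + 9800 * 0.281 = 3907 + 2754 = 6661
Net migration: 0–14 − 190 → 1693; 15–29 + 330 → 4074; 30–44 − 280 → 5781; 45–59 − 210 → 9966; 60+ − 370 → 6291
Population now: 0–14=1693, 15–29=4074, 30–44=5781, 45–59=9966, 60+=6291
Period 2:
Births: 5781 * 0.176 = 1017
15–29: 1693 * 0.96 = 1625
30–44: 4074 * 0.962 = 3919
45–59: 5781 * 0.951 = 5498
60+: 9966 * 0.953 + 6291 * 0.281 = 9498 + 1768 = 11266
Net migration: 0–14 − 190 → 827; 15–29 + 330 → 1955; 30–44 − 280 → 3639; 45–59 − 210 → 5288; 60+ − 370 → 10896
Population now: 0–14=827, 15–29=1955, 30–44=3639, 45–59=5288, 60+=10896
Dependents (band 0–14 + band 60+) = 827 + 10896 = 11723; working-age = 10882; ratio = 11723/10882 × 100 = 107.7

107.7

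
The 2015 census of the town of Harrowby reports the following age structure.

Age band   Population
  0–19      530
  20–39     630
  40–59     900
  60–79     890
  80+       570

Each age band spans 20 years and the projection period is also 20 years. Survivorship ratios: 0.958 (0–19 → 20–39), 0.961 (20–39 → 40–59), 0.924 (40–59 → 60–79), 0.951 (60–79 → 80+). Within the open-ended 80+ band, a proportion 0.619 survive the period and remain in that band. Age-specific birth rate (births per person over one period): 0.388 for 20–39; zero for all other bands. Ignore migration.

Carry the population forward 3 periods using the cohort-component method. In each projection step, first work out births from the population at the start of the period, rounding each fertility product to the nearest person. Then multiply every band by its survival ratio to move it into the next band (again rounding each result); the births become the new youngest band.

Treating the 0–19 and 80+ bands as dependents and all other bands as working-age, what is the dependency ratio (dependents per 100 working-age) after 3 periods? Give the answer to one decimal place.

181.7

Call the groups 1 to 5, youngest first.
[period 1]
Births: 630 × 0.388 = 244
Group 2: 530 × 0.958 = 508
Group 3: 630 × 0.961 = 605
Group 4: 900 × 0.924 = 832
Group 5: 890 × 0.951 + 570 × 0.619 = 846 + 353 = 1199
Giving 244 / 508 / 605 / 832 / 1199.
[period 2]
Births: 508 × 0.388 = 197
Group 2: 244 × 0.958 = 234
Group 3: 508 × 0.961 = 488
Group 4: 605 × 0.924 = 559
Group 5: 832 × 0.951 + 1199 × 0.619 = 791 + 742 = 1533
Giving 197 / 234 / 488 / 559 / 1533.
[period 3]
Births: 234 × 0.388 = 91
Group 2: 197 × 0.958 = 189
Group 3: 234 × 0.961 = 225
Group 4: 488 × 0.924 = 451
Group 5: 559 × 0.951 + 1533 × 0.619 = 532 + 949 = 1481
Giving 91 / 189 / 225 / 451 / 1481.
Dependents (band 0–19 + band 80+) = 91 + 1481 = 1572; working-age = 865; ratio = 1572/865 × 100 = 181.7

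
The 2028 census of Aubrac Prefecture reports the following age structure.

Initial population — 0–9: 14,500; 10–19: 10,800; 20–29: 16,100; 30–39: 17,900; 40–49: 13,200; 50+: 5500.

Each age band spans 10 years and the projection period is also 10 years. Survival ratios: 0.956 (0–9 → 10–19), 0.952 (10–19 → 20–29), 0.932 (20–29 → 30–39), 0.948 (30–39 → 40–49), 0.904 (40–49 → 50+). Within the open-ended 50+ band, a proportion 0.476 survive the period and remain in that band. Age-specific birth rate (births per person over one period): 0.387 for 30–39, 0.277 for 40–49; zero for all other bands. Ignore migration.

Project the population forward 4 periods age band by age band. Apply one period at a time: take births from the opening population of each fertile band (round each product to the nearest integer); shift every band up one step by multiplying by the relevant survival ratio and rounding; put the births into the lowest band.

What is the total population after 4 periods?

64167

Call the bands 1 to 6, youngest first.
Period 1.
Births: 17900 * 0.387 = 6927, 13200 * 0.277 = 3656 — total 10583
Band 2: 14500 * 0.956 = 13862
Band 3: 10800 * 0.952 = 10282
Band 4: 16100 * 0.932 = 15005
Band 5: 17900 * 0.948 = 16969
Band 6: 13200 * 0.904 + 5500 * 0.476 = 11933 + 2618 = 14551
→ [10583, 13862, 10282, 15005, 16969, 14551]
Period 2.
Births: 15005 * 0.387 = 5807, 16969 * 0.277 = 4700 — total 10507
Band 2: 10583 * 0.956 = 10117
Band 3: 13862 * 0.952 = 13197
Band 4: 10282 * 0.932 = 9583
Band 5: 15005 * 0.948 = 14225
Band 6: 16969 * 0.904 + 14551 * 0.476 = 15340 + 6926 = 22266
→ [10507, 10117, 13197, 9583, 14225, 22266]
Period 3.
Births: 9583 * 0.387 = 3709, 14225 * 0.277 = 3940 — total 7649
Band 2: 10507 * 0.956 = 10045
Band 3: 10117 * 0.952 = 9631
Band 4: 13197 * 0.932 = 12300
Band 5: 9583 * 0.948 = 9085
Band 6: 14225 * 0.904 + 22266 * 0.476 = 12859 + 10599 = 23458
→ [7649, 10045, 9631, 12300, 9085, 23458]
Period 4.
Births: 12300 * 0.387 = 4760, 9085 * 0.277 = 2517 — total 7277
Band 2: 7649 * 0.956 = 7312
Band 3: 10045 * 0.952 = 9563
Band 4: 9631 * 0.932 = 8976
Band 5: 12300 * 0.948 = 11660
Band 6: 9085 * 0.904 + 23458 * 0.476 = 8213 + 11166 = 19379
→ [7277, 7312, 9563, 8976, 11660, 19379]
Total after period 4: 7277 + 7312 + 9563 + 8976 + 11660 + 19379 = 64167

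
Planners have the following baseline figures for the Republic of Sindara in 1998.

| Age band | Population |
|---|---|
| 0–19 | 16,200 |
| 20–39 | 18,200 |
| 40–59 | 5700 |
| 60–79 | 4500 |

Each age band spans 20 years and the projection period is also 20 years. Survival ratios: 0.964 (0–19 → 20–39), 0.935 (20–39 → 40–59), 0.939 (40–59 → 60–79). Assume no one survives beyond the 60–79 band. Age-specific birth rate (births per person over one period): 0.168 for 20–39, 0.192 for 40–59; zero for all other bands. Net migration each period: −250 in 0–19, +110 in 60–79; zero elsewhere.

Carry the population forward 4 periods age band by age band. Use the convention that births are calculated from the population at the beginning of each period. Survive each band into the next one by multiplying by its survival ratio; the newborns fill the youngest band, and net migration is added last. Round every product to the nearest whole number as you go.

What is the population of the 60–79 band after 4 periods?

3412

(Groups numbered youngest = 1 to oldest = 4.)
After projecting period 1:
Births: 18200 × 0.168 = 3058  |  5700 × 0.192 = 1094 ⇒ total 4152
Group 2: 16200 × 0.964 = 15617
Group 3: 18200 × 0.935 = 17017
Group 4: 5700 × 0.939 = 5352
Net migration: Group 1 − 250 → 3902; Group 4 + 110 → 5462
Giving 3902 / 15617 / 17017 / 5462.
After projecting period 2:
Births: 15617 × 0.168 = 2624  |  17017 × 0.192 = 3267 ⇒ total 5891
Group 2: 3902 × 0.964 = 3762
Group 3: 15617 × 0.935 = 14602
Group 4: 17017 × 0.939 = 15979
Net migration: Group 1 − 250 → 5641; Group 4 + 110 → 16089
Giving 5641 / 3762 / 14602 / 16089.
After projecting period 3:
Births: 3762 × 0.168 = 632  |  14602 × 0.192 = 2804 ⇒ total 3436
Group 2: 5641 × 0.964 = 5438
Group 3: 3762 × 0.935 = 3517
Group 4: 14602 × 0.939 = 13711
Net migration: Group 1 − 250 → 3186; Group 4 + 110 → 13821
Giving 3186 / 5438 / 3517 / 13821.
After projecting period 4:
Births: 5438 × 0.168 = 914  |  3517 × 0.192 = 675 ⇒ total 1589
Group 2: 3186 × 0.964 = 3071
Group 3: 5438 × 0.935 = 5085
Group 4: 3517 × 0.939 = 3302
Net migration: Group 1 − 250 → 1339; Group 4 + 110 → 3412
Giving 1339 / 3071 / 5085 / 3412.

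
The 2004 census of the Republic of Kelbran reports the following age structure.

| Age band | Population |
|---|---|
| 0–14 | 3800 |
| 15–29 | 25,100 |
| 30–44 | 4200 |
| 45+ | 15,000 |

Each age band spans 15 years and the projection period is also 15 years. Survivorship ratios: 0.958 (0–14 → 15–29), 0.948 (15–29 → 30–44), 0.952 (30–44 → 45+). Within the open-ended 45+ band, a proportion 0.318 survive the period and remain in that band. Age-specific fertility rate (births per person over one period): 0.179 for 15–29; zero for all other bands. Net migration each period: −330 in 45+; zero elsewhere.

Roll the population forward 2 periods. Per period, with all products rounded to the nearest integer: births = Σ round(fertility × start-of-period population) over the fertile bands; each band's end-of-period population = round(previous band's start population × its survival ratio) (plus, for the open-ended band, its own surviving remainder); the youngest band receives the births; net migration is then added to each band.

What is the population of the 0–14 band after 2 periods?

(Bands numbered youngest = 1 to oldest = 4.)
Period 1:
Births: 25100 × 0.179 = 4493
Band 2: 3800 × 0.958 = 3640
Band 3: 25100 × 0.948 = 23795
Band 4: 4200 × 0.952 + 15000 × 0.318 = 3998 + 4770 = 8768
Net migration: Band 4 − 330 → 8438
→ [4493, 3640, 23795, 8438]
Period 2:
Births: 3640 × 0.179 = 652
Band 2: 4493 × 0.958 = 4304
Band 3: 3640 × 0.948 = 3451
Band 4: 23795 × 0.952 + 8438 × 0.318 = 22653 + 2683 = 25336
Net migration: Band 4 − 330 → 25006
→ [652, 4304, 3451, 25006]

652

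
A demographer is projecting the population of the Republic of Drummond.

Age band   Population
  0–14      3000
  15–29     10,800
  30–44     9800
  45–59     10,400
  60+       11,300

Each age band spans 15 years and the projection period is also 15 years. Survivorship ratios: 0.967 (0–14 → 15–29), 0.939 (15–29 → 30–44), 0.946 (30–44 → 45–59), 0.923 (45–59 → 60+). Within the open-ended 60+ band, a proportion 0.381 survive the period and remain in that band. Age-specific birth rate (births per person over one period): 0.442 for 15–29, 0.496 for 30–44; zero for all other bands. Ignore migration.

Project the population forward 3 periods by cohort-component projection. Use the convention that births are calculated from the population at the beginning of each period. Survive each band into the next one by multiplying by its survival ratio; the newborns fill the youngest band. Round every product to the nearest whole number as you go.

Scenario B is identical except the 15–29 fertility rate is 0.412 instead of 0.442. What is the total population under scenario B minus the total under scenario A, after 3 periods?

-786

After projecting period 1:
Births: 10800 * 0.442 = 4774  |  9800 * 0.496 = 4861 → 9635
15–29: 3000 * 0.967 = 2901
30–44: 10800 * 0.939 = 10141
45–59: 9800 * 0.946 = 9271
60+: 10400 * 0.923 + 11300 * 0.381 = 9599 + 4305 = 13904
→ [9635, 2901, 10141, 9271, 13904]
After projecting period 2:
Births: 2901 * 0.442 = 1282  |  10141 * 0.496 = 5030 → 6312
15–29: 9635 * 0.967 = 9317
30–44: 2901 * 0.939 = 2724
45–59: 10141 * 0.946 = 9593
60+: 9271 * 0.923 + 13904 * 0.381 = 8557 + 5297 = 13854
→ [6312, 9317, 2724, 9593, 13854]
After projecting period 3:
Births: 9317 * 0.442 = 4118  |  2724 * 0.496 = 1351 → 5469
15–29: 6312 * 0.967 = 6104
30–44: 9317 * 0.939 = 8749
45–59: 2724 * 0.946 = 2577
60+: 9593 * 0.923 + 13854 * 0.381 = 8854 + 5278 = 14132
→ [5469, 6104, 8749, 2577, 14132]
Scenario A total after 3 periods: 37031
Scenario B projection —
After projecting period 1:
Births: 10800 * 0.412 = 4450  |  9800 * 0.496 = 4861 → 9311
15–29: 3000 * 0.967 = 2901
30–44: 10800 * 0.939 = 10141
45–59: 9800 * 0.946 = 9271
60+: 10400 * 0.923 + 11300 * 0.381 = 9599 + 4305 = 13904
→ [9311, 2901, 10141, 9271, 13904]
After projecting period 2:
Births: 2901 * 0.412 = 1195  |  10141 * 0.496 = 5030 → 6225
15–29: 9311 * 0.967 = 9004
30–44: 2901 * 0.939 = 2724
45–59: 10141 * 0.946 = 9593
60+: 9271 * 0.923 + 13904 * 0.381 = 8557 + 5297 = 13854
→ [6225, 9004, 2724, 9593, 13854]
After projecting period 3:
Births: 9004 * 0.412 = 3710  |  2724 * 0.496 = 1351 → 5061
15–29: 6225 * 0.967 = 6020
30–44: 9004 * 0.939 = 8455
45–59: 2724 * 0.946 = 2577
60+: 9593 * 0.923 + 13854 * 0.381 = 8854 + 5278 = 14132
→ [5061, 6020, 8455, 2577, 14132]
Scenario B total after 3 periods: 36245
Difference B − A = 36245 − 37031 = -786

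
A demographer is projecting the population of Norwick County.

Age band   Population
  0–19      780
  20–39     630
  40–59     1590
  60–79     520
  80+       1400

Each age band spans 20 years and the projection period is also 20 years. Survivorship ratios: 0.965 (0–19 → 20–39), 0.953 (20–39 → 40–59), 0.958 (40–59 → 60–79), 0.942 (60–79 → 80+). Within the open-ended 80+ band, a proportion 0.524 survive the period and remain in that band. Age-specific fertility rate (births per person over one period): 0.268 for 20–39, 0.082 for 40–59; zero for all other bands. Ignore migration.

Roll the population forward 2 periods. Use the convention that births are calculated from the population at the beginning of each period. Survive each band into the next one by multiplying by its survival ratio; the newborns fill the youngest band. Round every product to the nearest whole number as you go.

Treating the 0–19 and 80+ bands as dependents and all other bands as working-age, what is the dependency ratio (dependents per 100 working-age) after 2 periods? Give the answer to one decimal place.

(Groups numbered youngest = 1 to oldest = 5.)
Period 1:
Births: 630 * 0.268 = 169  |  1590 * 0.082 = 130 — total 299
Group 2: 780 * 0.965 = 753
Group 3: 630 * 0.953 = 600
Group 4: 1590 * 0.958 = 1523
Group 5: 520 * 0.942 + 1400 * 0.524 = 490 + 734 = 1224
Population now: 0–19=299, 20–39=753, 40–59=600, 60–79=1523, 80+=1224
Period 2:
Births: 753 * 0.268 = 202  |  600 * 0.082 = 49 — total 251
Group 2: 299 * 0.965 = 289
Group 3: 753 * 0.953 = 718
Group 4: 600 * 0.958 = 575
Group 5: 1523 * 0.942 + 1224 * 0.524 = 1435 + 641 = 2076
Population now: 0–19=251, 20–39=289, 40–59=718, 60–79=575, 80+=2076
Dependents (band 0–19 + band 80+) = 251 + 2076 = 2327; working-age = 1582; ratio = 2327/1582 × 100 = 147.1

147.1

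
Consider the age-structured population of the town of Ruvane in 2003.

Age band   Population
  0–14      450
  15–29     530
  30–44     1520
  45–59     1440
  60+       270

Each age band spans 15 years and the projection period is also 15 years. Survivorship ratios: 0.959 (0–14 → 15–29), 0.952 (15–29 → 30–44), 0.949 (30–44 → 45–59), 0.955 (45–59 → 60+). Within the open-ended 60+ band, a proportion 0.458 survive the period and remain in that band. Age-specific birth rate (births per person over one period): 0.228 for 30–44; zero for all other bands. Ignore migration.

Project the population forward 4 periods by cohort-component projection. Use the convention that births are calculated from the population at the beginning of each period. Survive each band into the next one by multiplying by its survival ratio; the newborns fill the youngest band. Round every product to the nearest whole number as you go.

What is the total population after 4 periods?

1582

Period 1:
Births: 1520 × 0.228 = 347
15–29: 450 × 0.959 = 432
30–44: 530 × 0.952 = 505
45–59: 1520 × 0.949 = 1442
60+: 1440 × 0.955 + 270 × 0.458 = 1375 + 124 = 1499
Giving 347 / 432 / 505 / 1442 / 1499.
Period 2:
Births: 505 × 0.228 = 115
15–29: 347 × 0.959 = 333
30–44: 432 × 0.952 = 411
45–59: 505 × 0.949 = 479
60+: 1442 × 0.955 + 1499 × 0.458 = 1377 + 687 = 2064
Giving 115 / 333 / 411 / 479 / 2064.
Period 3:
Births: 411 × 0.228 = 94
15–29: 115 × 0.959 = 110
30–44: 333 × 0.952 = 317
45–59: 411 × 0.949 = 390
60+: 479 × 0.955 + 2064 × 0.458 = 457 + 945 = 1402
Giving 94 / 110 / 317 / 390 / 1402.
Period 4:
Births: 317 × 0.228 = 72
15–29: 94 × 0.959 = 90
30–44: 110 × 0.952 = 105
45–59: 317 × 0.949 = 301
60+: 390 × 0.955 + 1402 × 0.458 = 372 + 642 = 1014
Giving 72 / 90 / 105 / 301 / 1014.
Total after period 4: 72 + 90 + 105 + 301 + 1014 = 1582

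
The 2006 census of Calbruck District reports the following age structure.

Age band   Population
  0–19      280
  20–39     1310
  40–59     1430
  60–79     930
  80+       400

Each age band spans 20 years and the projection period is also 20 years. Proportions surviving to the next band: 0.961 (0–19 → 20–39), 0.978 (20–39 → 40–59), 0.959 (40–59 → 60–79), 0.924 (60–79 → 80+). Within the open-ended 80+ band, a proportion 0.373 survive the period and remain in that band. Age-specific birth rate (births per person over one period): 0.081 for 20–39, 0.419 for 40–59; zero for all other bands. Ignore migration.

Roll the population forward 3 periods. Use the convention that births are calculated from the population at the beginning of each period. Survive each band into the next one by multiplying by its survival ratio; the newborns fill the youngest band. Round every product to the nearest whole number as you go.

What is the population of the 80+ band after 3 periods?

After projecting period 1:
Births: 1310 × 0.081 = 106 ; 1430 × 0.419 = 599 → 705
20–39: 280 × 0.961 = 269
40–59: 1310 × 0.978 = 1281
60–79: 1430 × 0.959 = 1371
80+: 930 × 0.924 + 400 × 0.373 = 859 + 149 = 1008
Population now: 0–19=705, 20–39=269, 40–59=1281, 60–79=1371, 80+=1008
After projecting period 2:
Births: 269 × 0.081 = 22 ; 1281 × 0.419 = 537 → 559
20–39: 705 × 0.961 = 678
40–59: 269 × 0.978 = 263
60–79: 1281 × 0.959 = 1228
80+: 1371 × 0.924 + 1008 × 0.373 = 1267 + 376 = 1643
Population now: 0–19=559, 20–39=678, 40–59=263, 60–79=1228, 80+=1643
After projecting period 3:
Births: 678 × 0.081 = 55 ; 263 × 0.419 = 110 → 165
20–39: 559 × 0.961 = 537
40–59: 678 × 0.978 = 663
60–79: 263 × 0.959 = 252
80+: 1228 × 0.924 + 1643 × 0.373 = 1135 + 613 = 1748
Population now: 0–19=165, 20–39=537, 40–59=663, 60–79=252, 80+=1748

1748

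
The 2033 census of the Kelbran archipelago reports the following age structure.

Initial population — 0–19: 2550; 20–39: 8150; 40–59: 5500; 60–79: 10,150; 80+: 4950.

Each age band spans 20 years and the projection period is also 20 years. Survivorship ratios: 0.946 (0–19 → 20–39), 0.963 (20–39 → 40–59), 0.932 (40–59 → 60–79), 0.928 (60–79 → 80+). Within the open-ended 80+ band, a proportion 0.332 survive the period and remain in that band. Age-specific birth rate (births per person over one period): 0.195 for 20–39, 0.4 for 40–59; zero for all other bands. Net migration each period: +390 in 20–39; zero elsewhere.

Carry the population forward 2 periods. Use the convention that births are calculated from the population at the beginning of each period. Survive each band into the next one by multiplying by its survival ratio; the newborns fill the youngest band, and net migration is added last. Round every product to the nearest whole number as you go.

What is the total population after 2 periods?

26101

— Period 1 —
Births: 8150 × 0.195 = 1589 ; 5500 × 0.4 = 2200 → total 3789
20–39: 2550 × 0.946 = 2412
40–59: 8150 × 0.963 = 7848
60–79: 5500 × 0.932 = 5126
80+: 10150 × 0.928 + 4950 × 0.332 = 9419 + 1643 = 11062
Net migration: 20–39 + 390 → 2802
Giving 3789 / 2802 / 7848 / 5126 / 11062.
— Period 2 —
Births: 2802 × 0.195 = 546 ; 7848 × 0.4 = 3139 → total 3685
20–39: 3789 × 0.946 = 3584
40–59: 2802 × 0.963 = 2698
60–79: 7848 × 0.932 = 7314
80+: 5126 × 0.928 + 11062 × 0.332 = 4757 + 3673 = 8430
Net migration: 20–39 + 390 → 3974
Giving 3685 / 3974 / 2698 / 7314 / 8430.
Total after period 2: 3685 + 3974 + 2698 + 7314 + 8430 = 26101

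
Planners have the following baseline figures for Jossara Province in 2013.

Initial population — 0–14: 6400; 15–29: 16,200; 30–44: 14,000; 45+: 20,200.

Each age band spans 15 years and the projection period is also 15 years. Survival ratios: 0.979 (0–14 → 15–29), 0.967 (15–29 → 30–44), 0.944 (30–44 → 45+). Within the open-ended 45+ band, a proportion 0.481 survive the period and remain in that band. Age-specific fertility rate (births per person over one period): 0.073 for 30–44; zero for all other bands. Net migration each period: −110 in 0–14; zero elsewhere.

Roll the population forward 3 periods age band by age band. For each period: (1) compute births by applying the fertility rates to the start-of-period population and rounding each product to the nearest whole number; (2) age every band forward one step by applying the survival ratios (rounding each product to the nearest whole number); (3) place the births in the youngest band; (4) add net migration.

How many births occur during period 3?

442

— Period 1 —
Births: 14000 * 0.073 = 1022
15–29: 6400 * 0.979 = 6266
30–44: 16200 * 0.967 = 15665
45+: 14000 * 0.944 + 20200 * 0.481 = 13216 + 9716 = 22932
Net migration: 0–14 − 110 → 912
→ [912, 6266, 15665, 22932]
— Period 2 —
Births: 15665 * 0.073 = 1144
15–29: 912 * 0.979 = 893
30–44: 6266 * 0.967 = 6059
45+: 15665 * 0.944 + 22932 * 0.481 = 14788 + 11030 = 25818
Net migration: 0–14 − 110 → 1034
→ [1034, 893, 6059, 25818]
— Period 3 —
Births: 6059 * 0.073 = 442
15–29: 1034 * 0.979 = 1012
30–44: 893 * 0.967 = 864
45+: 6059 * 0.944 + 25818 * 0.481 = 5720 + 12418 = 18138
Net migration: 0–14 − 110 → 332
→ [332, 1012, 864, 18138]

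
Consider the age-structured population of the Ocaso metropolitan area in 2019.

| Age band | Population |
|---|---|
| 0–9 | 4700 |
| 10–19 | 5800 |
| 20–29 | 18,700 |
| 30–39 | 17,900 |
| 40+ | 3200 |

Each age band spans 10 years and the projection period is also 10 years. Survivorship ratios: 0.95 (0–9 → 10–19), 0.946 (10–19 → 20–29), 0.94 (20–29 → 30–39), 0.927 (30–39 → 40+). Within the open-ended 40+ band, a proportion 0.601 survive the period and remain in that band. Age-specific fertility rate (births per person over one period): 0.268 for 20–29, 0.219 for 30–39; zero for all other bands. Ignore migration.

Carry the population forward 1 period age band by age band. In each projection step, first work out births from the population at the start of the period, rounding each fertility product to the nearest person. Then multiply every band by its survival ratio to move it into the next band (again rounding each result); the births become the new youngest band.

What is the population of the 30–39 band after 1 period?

17578

(Groups numbered youngest = 1 to oldest = 5.)
[period 1]
Births: 18700 × 0.268 = 5012  |  17900 × 0.219 = 3920 — total 8932
Group 2: 4700 × 0.95 = 4465
Group 3: 5800 × 0.946 = 5487
Group 4: 18700 × 0.94 = 17578
Group 5: 17900 × 0.927 + 3200 × 0.601 = 16593 + 1923 = 18516
Giving 8932 / 4465 / 5487 / 17578 / 18516.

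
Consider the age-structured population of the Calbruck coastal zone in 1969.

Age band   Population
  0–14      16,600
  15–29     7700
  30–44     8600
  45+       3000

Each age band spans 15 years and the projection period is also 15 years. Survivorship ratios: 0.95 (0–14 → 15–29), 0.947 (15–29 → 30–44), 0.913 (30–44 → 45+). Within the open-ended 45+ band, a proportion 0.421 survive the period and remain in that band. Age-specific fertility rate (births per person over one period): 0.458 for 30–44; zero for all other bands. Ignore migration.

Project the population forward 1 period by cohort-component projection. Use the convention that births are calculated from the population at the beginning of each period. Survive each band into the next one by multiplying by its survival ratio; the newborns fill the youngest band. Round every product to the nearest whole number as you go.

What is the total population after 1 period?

36116

Let band 1 be 0–14 through band 4 = 45+.
After projecting period 1:
Births: 8600 × 0.458 = 3939
Band 2: 16600 × 0.95 = 15770
Band 3: 7700 × 0.947 = 7292
Band 4: 8600 × 0.913 + 3000 × 0.421 = 7852 + 1263 = 9115
→ [3939, 15770, 7292, 9115]
Total after period 1: 3939 + 15770 + 7292 + 9115 = 36116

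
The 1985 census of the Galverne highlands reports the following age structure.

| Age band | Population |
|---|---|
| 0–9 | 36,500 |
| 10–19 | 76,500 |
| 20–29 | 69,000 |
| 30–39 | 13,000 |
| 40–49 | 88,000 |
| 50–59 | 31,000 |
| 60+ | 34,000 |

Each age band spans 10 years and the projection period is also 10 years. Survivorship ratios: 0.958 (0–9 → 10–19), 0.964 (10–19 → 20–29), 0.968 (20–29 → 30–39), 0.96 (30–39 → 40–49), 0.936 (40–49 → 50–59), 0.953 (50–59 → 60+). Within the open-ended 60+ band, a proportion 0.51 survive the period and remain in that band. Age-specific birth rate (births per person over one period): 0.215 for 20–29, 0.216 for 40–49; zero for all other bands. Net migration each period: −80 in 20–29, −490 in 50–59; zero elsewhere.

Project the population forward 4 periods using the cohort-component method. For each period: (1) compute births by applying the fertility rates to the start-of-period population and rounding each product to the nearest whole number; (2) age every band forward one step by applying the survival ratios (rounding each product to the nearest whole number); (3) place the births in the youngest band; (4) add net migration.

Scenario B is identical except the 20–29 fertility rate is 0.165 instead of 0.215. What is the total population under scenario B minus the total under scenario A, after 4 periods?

Period 1.
Births: 69000 × 0.215 = 14835, 88000 × 0.216 = 19008 → 33843
10–19: 36500 × 0.958 = 34967
20–29: 76500 × 0.964 = 73746
30–39: 69000 × 0.968 = 66792
40–49: 13000 × 0.96 = 12480
50–59: 88000 × 0.936 = 82368
60+: 31000 × 0.953 + 34000 × 0.51 = 29543 + 17340 = 46883
Net migration: 20–29 − 80 → 73666; 50–59 − 490 → 81878
End of period: [33843, 34967, 73666, 66792, 12480, 81878, 46883]
Period 2.
Births: 73666 × 0.215 = 15838, 12480 × 0.216 = 2696 → 18534
10–19: 33843 × 0.958 = 32422
20–29: 34967 × 0.964 = 33708
30–39: 73666 × 0.968 = 71309
40–49: 66792 × 0.96 = 64120
50–59: 12480 × 0.936 = 11681
60+: 81878 × 0.953 + 46883 × 0.51 = 78030 + 23910 = 101940
Net migration: 20–29 − 80 → 33628; 50–59 − 490 → 11191
End of period: [18534, 32422, 33628, 71309, 64120, 11191, 101940]
Period 3.
Births: 33628 × 0.215 = 7230, 64120 × 0.216 = 13850 → 21080
10–19: 18534 × 0.958 = 17756
20–29: 32422 × 0.964 = 31255
30–39: 33628 × 0.968 = 32552
40–49: 71309 × 0.96 = 68457
50–59: 64120 × 0.936 = 60016
60+: 11191 × 0.953 + 101940 × 0.51 = 10665 + 51989 = 62654
Net migration: 20–29 − 80 → 31175; 50–59 − 490 → 59526
End of period: [21080, 17756, 31175, 32552, 68457, 59526, 62654]
Period 4.
Births: 31175 × 0.215 = 6703, 68457 × 0.216 = 14787 → 21490
10–19: 21080 × 0.958 = 20195
20–29: 17756 × 0.964 = 17117
30–39: 31175 × 0.968 = 30177
40–49: 32552 × 0.96 = 31250
50–59: 68457 × 0.936 = 64076
60+: 59526 × 0.953 + 62654 × 0.51 = 56728 + 31954 = 88682
Net migration: 20–29 − 80 → 17037; 50–59 − 490 → 63586
End of period: [21490, 20195, 17037, 30177, 31250, 63586, 88682]
Scenario A total after 4 periods: 272417
Scenario B projection —
Period 1.
Births: 69000 × 0.165 = 11385, 88000 × 0.216 = 19008 → 30393
10–19: 36500 × 0.958 = 34967
20–29: 76500 × 0.964 = 73746
30–39: 69000 × 0.968 = 66792
40–49: 13000 × 0.96 = 12480
50–59: 88000 × 0.936 = 82368
60+: 31000 × 0.953 + 34000 × 0.51 = 29543 + 17340 = 46883
Net migration: 20–29 − 80 → 73666; 50–59 − 490 → 81878
End of period: [30393, 34967, 73666, 66792, 12480, 81878, 46883]
Period 2.
Births: 73666 × 0.165 = 12155, 12480 × 0.216 = 2696 → 14851
10–19: 30393 × 0.958 = 29116
20–29: 34967 × 0.964 = 33708
30–39: 73666 × 0.968 = 71309
40–49: 66792 × 0.96 = 64120
50–59: 12480 × 0.936 = 11681
60+: 81878 × 0.953 + 46883 × 0.51 = 78030 + 23910 = 101940
Net migration: 20–29 − 80 → 33628; 50–59 − 490 → 11191
End of period: [14851, 29116, 33628, 71309, 64120, 11191, 101940]
Period 3.
Births: 33628 × 0.165 = 5549, 64120 × 0.216 = 13850 → 19399
10–19: 14851 × 0.958 = 14227
20–29: 29116 × 0.964 = 28068
30–39: 33628 × 0.968 = 32552
40–49: 71309 × 0.96 = 68457
50–59: 64120 × 0.936 = 60016
60+: 11191 × 0.953 + 101940 × 0.51 = 10665 + 51989 = 62654
Net migration: 20–29 − 80 → 27988; 50–59 − 490 → 59526
End of period: [19399, 14227, 27988, 32552, 68457, 59526, 62654]
Period 4.
Births: 27988 × 0.165 = 4618, 68457 × 0.216 = 14787 → 19405
10–19: 19399 × 0.958 = 18584
20–29: 14227 × 0.964 = 13715
30–39: 27988 × 0.968 = 27092
40–49: 32552 × 0.96 = 31250
50–59: 68457 × 0.936 = 64076
60+: 59526 × 0.953 + 62654 × 0.51 = 56728 + 31954 = 88682
Net migration: 20–29 − 80 → 13635; 50–59 − 490 → 63586
End of period: [19405, 18584, 13635, 27092, 31250, 63586, 88682]
Scenario B total after 4 periods: 262234
Difference B − A = 262234 − 272417 = -10183

-10183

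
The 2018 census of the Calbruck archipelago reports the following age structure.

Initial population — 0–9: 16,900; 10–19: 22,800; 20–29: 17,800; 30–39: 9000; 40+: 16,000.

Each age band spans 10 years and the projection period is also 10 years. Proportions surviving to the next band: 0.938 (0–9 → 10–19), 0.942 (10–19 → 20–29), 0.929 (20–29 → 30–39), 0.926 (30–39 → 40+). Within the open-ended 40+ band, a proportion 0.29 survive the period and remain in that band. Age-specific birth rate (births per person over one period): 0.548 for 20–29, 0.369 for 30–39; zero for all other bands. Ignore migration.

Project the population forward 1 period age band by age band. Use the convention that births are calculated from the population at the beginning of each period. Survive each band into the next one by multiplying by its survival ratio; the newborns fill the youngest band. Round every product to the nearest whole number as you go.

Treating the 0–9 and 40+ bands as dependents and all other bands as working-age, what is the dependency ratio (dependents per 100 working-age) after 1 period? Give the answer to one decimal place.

Period 1.
Births: 17800 × 0.548 = 9754 ; 9000 × 0.369 = 3321 — total 13075
10–19: 16900 × 0.938 = 15852
20–29: 22800 × 0.942 = 21478
30–39: 17800 × 0.929 = 16536
40+: 9000 × 0.926 + 16000 × 0.29 = 8334 + 4640 = 12974
Population now: 0–9=13075, 10–19=15852, 20–29=21478, 30–39=16536, 40+=12974
Dependents (band 0–9 + band 40+) = 13075 + 12974 = 26049; working-age = 53866; ratio = 26049/53866 × 100 = 48.4

48.4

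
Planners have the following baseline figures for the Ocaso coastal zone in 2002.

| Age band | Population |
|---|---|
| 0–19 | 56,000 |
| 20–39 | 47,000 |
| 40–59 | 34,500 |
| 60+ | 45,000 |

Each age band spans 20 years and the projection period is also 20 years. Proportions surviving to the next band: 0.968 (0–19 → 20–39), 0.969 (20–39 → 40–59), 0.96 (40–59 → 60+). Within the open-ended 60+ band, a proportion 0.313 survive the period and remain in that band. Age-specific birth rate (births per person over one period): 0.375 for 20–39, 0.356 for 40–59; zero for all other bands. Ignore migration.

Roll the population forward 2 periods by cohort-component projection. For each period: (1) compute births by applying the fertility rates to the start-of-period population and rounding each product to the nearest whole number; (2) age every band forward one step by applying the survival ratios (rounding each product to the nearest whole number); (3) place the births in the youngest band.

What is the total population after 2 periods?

Call the groups 1 to 4, youngest first.
— Period 1 —
Births: 47000 × 0.375 = 17625 ; 34500 × 0.356 = 12282 → 29907
Group 2: 56000 × 0.968 = 54208
Group 3: 47000 × 0.969 = 45543
Group 4: 34500 × 0.96 + 45000 × 0.313 = 33120 + 14085 = 47205
→ [29907, 54208, 45543, 47205]
— Period 2 —
Births: 54208 × 0.375 = 20328 ; 45543 × 0.356 = 16213 → 36541
Group 2: 29907 × 0.968 = 28950
Group 3: 54208 × 0.969 = 52528
Group 4: 45543 × 0.96 + 47205 × 0.313 = 43721 + 14775 = 58496
→ [36541, 28950, 52528, 58496]
Total after period 2: 36541 + 28950 + 52528 + 58496 = 176515

176515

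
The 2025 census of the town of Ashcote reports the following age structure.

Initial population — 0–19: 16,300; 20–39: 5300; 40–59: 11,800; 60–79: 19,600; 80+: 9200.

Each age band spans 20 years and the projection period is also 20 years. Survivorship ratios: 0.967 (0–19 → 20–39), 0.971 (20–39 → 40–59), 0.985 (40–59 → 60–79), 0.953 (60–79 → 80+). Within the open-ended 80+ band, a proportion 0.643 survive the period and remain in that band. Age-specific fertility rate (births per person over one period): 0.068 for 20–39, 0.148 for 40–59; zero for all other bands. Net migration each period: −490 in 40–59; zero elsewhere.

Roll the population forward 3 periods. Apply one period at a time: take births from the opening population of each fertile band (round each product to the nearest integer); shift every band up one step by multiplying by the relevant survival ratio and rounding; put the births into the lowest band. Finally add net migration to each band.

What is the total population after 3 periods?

— Period 1 —
Births: 5300 * 0.068 = 360, 11800 * 0.148 = 1746 — total 2106
20–39: 16300 * 0.967 = 15762
40–59: 5300 * 0.971 = 5146
60–79: 11800 * 0.985 = 11623
80+: 19600 * 0.953 + 9200 * 0.643 = 18679 + 5916 = 24595
Net migration: 40–59 − 490 → 4656
→ [2106, 15762, 4656, 11623, 24595]
— Period 2 —
Births: 15762 * 0.068 = 1072, 4656 * 0.148 = 689 — total 1761
20–39: 2106 * 0.967 = 2037
40–59: 15762 * 0.971 = 15305
60–79: 4656 * 0.985 = 4586
80+: 11623 * 0.953 + 24595 * 0.643 = 11077 + 15815 = 26892
Net migration: 40–59 − 490 → 14815
→ [1761, 2037, 14815, 4586, 26892]
— Period 3 —
Births: 2037 * 0.068 = 139, 14815 * 0.148 = 2193 — total 2332
20–39: 1761 * 0.967 = 1703
40–59: 2037 * 0.971 = 1978
60–79: 14815 * 0.985 = 14593
80+: 4586 * 0.953 + 26892 * 0.643 = 4370 + 17292 = 21662
Net migration: 40–59 − 490 → 1488
→ [2332, 1703, 1488, 14593, 21662]
Total after period 3: 2332 + 1703 + 1488 + 14593 + 21662 = 41778

41778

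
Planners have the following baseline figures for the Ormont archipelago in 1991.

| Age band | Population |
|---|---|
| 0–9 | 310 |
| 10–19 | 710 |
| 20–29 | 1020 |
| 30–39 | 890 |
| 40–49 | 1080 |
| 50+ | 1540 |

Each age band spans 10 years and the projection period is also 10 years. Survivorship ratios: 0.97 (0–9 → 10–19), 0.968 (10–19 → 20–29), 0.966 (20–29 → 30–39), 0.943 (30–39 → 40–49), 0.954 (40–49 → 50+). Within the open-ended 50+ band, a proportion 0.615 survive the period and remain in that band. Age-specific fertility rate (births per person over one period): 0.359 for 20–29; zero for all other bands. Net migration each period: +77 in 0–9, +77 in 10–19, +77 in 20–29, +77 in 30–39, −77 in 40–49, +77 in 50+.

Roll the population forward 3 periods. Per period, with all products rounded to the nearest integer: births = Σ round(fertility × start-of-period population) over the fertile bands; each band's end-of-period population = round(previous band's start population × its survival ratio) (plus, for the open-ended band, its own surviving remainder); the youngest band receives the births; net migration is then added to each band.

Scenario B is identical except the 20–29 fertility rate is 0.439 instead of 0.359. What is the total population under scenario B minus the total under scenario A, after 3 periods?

171

— Period 1 —
Births: 1020 × 0.359 = 366
10–19: 310 × 0.97 = 301
20–29: 710 × 0.968 = 687
30–39: 1020 × 0.966 = 985
40–49: 890 × 0.943 = 839
50+: 1080 × 0.954 + 1540 × 0.615 = 1030 + 947 = 1977
Net migration: 0–9 + 77 → 443; 10–19 + 77 → 378; 20–29 + 77 → 764; 30–39 + 77 → 1062; 40–49 − 77 → 762; 50+ + 77 → 2054
End of period: [443, 378, 764, 1062, 762, 2054]
— Period 2 —
Births: 764 × 0.359 = 274
10–19: 443 × 0.97 = 430
20–29: 378 × 0.968 = 366
30–39: 764 × 0.966 = 738
40–49: 1062 × 0.943 = 1001
50+: 762 × 0.954 + 2054 × 0.615 = 727 + 1263 = 1990
Net migration: 0–9 + 77 → 351; 10–19 + 77 → 507; 20–29 + 77 → 443; 30–39 + 77 → 815; 40–49 − 77 → 924; 50+ + 77 → 2067
End of period: [351, 507, 443, 815, 924, 2067]
— Period 3 —
Births: 443 × 0.359 = 159
10–19: 351 × 0.97 = 340
20–29: 507 × 0.968 = 491
30–39: 443 × 0.966 = 428
40–49: 815 × 0.943 = 769
50+: 924 × 0.954 + 2067 × 0.615 = 881 + 1271 = 2152
Net migration: 0–9 + 77 → 236; 10–19 + 77 → 417; 20–29 + 77 → 568; 30–39 + 77 → 505; 40–49 − 77 → 692; 50+ + 77 → 2229
End of period: [236, 417, 568, 505, 692, 2229]
Scenario A total after 3 periods: 4647
Scenario B projection —
— Period 1 —
Births: 1020 × 0.439 = 448
10–19: 310 × 0.97 = 301
20–29: 710 × 0.968 = 687
30–39: 1020 × 0.966 = 985
40–49: 890 × 0.943 = 839
50+: 1080 × 0.954 + 1540 × 0.615 = 1030 + 947 = 1977
Net migration: 0–9 + 77 → 525; 10–19 + 77 → 378; 20–29 + 77 → 764; 30–39 + 77 → 1062; 40–49 − 77 → 762; 50+ + 77 → 2054
End of period: [525, 378, 764, 1062, 762, 2054]
— Period 2 —
Births: 764 × 0.439 = 335
10–19: 525 × 0.97 = 509
20–29: 378 × 0.968 = 366
30–39: 764 × 0.966 = 738
40–49: 1062 × 0.943 = 1001
50+: 762 × 0.954 + 2054 × 0.615 = 727 + 1263 = 1990
Net migration: 0–9 + 77 → 412; 10–19 + 77 → 586; 20–29 + 77 → 443; 30–39 + 77 → 815; 40–49 − 77 → 924; 50+ + 77 → 2067
End of period: [412, 586, 443, 815, 924, 2067]
— Period 3 —
Births: 443 × 0.439 = 194
10–19: 412 × 0.97 = 400
20–29: 586 × 0.968 = 567
30–39: 443 × 0.966 = 428
40–49: 815 × 0.943 = 769
50+: 924 × 0.954 + 2067 × 0.615 = 881 + 1271 = 2152
Net migration: 0–9 + 77 → 271; 10–19 + 77 → 477; 20–29 + 77 → 644; 30–39 + 77 → 505; 40–49 − 77 → 692; 50+ + 77 → 2229
End of period: [271, 477, 644, 505, 692, 2229]
Scenario B total after 3 periods: 4818
Difference B − A = 4818 − 4647 = 171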